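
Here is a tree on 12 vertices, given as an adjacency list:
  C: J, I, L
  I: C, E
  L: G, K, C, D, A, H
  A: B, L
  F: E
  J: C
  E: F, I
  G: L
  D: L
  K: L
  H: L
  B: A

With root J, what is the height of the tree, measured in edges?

4

A deepest node is B, reached by J → C → L → A → B.
That path has 4 edges, so the height is 4.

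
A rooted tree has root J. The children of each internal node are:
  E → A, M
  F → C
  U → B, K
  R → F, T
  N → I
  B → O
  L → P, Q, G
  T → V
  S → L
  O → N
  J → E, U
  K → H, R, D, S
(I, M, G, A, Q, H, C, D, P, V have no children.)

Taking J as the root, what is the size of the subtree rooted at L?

The subtree rooted at L contains: L, G, P, Q — 4 nodes.

4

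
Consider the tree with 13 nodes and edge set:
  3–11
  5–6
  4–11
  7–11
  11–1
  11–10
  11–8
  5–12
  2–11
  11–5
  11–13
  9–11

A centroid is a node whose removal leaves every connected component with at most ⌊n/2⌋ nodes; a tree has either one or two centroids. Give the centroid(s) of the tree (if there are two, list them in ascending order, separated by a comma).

Removing 11 splits the tree into components of sizes 3, 1, 1, 1, 1, 1, 1, 1, 1, 1; the largest is 3 ≤ ⌊13/2⌋ = 6.
No neighbour of 11 does as well, so 11 is the unique centroid.

11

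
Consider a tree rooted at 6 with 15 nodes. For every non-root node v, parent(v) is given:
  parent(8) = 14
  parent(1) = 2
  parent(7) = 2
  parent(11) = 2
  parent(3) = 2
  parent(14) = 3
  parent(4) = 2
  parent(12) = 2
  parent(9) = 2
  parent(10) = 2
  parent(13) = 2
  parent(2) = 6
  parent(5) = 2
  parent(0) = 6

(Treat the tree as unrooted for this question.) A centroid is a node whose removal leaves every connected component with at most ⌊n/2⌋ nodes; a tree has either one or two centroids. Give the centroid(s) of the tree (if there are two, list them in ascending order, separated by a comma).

2

If 2 is removed the pieces have sizes 3, 2, 1, 1, 1, 1, 1, 1, 1, 1, 1, all ≤ ⌊15/2⌋ = 7.
Every other node leaves some component of size > 7, so the centroid is unique.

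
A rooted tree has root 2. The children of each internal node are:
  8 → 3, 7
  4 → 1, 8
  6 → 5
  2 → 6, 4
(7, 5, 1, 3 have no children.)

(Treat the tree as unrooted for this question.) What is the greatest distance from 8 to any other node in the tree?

The node farthest from 8 is 5, via 8 – 4 – 2 – 6 – 5 — 4 edges.

4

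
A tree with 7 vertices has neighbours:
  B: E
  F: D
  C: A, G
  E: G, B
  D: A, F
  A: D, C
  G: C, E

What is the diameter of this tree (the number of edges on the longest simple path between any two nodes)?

BFS from F reaches B last, at distance 6; BFS from B confirms no node is farther.
Path: F–D–A–C–G–E–B.

6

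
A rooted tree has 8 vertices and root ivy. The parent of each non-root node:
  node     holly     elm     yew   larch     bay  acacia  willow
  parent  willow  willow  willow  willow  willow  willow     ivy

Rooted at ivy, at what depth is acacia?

2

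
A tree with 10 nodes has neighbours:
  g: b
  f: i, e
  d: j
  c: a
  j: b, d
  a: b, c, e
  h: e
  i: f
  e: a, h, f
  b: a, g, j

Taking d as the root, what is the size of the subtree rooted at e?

The subtree rooted at e contains: e, f, h, i — 4 nodes.

4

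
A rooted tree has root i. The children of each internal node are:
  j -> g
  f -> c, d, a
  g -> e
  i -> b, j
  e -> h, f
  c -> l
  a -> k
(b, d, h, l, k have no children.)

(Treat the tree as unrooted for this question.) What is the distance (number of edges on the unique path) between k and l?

Walking from k: k – a – f – c – l. Length 4.

4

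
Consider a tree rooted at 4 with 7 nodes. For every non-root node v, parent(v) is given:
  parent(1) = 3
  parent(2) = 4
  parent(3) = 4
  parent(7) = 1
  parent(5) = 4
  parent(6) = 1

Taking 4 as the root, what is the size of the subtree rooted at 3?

4

3's subtree: {3, 1, 6, 7}, size 4.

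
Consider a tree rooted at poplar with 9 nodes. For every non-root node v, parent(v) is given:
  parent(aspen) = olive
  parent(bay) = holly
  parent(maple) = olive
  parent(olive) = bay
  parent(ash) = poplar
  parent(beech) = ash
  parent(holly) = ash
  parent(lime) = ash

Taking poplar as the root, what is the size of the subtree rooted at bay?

4

The subtree rooted at bay contains: bay, olive, aspen, maple — 4 nodes.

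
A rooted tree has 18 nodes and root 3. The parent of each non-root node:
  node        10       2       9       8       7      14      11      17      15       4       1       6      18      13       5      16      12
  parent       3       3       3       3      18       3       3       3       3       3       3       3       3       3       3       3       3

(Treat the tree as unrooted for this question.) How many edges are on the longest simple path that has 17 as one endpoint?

A farthest node from 17 is 7.
The path 17–3–18–7 has 3 edges.

3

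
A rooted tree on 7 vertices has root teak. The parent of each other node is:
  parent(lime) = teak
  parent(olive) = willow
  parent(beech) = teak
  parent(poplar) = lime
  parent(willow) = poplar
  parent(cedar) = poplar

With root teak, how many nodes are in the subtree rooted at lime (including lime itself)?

lime's subtree: {lime, poplar, willow, cedar, olive}, size 5.

5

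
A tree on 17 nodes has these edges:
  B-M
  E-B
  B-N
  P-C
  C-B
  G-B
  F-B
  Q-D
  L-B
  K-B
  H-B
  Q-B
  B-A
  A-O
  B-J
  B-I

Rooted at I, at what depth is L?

Climbing from L to the root: L – B – I. That's 2 steps.

2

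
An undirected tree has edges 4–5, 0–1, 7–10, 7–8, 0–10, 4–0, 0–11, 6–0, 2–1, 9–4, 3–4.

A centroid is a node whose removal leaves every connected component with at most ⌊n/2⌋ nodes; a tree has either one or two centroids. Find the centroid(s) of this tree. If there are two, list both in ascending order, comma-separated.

0

Removing 0 splits the tree into components of sizes 4, 3, 2, 1, 1; the largest is 4 ≤ ⌊12/2⌋ = 6.
No neighbour of 0 does as well, so 0 is the unique centroid.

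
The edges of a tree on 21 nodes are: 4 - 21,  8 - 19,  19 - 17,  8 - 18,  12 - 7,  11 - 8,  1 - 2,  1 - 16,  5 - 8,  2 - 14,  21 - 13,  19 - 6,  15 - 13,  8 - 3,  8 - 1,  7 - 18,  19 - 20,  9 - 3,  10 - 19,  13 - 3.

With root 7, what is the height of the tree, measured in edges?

6

4 sits deepest: 7-18-8-3-13-21-4 — 6 edges from the root.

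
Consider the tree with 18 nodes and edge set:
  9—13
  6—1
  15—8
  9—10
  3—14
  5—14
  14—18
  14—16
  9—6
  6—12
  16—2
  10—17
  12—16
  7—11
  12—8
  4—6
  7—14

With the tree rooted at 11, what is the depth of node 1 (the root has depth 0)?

Climbing from 1 to the root: 1 – 6 – 12 – 16 – 14 – 7 – 11. That's 6 steps.

6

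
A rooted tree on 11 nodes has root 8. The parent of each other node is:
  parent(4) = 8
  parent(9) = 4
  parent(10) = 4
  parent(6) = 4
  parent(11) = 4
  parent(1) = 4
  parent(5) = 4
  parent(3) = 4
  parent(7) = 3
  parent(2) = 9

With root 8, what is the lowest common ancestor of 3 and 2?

4

3's ancestor chain is 3, 4, 8 and 2's is 2, 9, 4, 8; they first meet at 4.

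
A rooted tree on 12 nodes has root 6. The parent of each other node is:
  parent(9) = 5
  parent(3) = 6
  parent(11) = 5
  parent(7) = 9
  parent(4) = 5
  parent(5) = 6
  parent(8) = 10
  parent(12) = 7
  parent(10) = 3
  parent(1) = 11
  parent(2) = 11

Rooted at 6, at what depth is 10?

2

Path from 6 to 10: 6 → 3 → 10, which has 2 edges.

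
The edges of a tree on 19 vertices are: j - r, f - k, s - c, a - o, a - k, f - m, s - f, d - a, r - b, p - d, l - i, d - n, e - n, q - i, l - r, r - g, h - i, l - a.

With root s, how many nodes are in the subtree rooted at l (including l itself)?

8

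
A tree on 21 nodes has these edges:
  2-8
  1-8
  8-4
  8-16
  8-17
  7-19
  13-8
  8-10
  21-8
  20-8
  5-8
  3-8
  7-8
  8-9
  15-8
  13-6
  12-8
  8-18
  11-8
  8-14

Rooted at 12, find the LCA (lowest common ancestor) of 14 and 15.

Ancestors of 14 (toward the root): 14, 8, 12.
Ancestors of 15: 15, 8, 12.
The deepest node appearing in both lists is 8.

8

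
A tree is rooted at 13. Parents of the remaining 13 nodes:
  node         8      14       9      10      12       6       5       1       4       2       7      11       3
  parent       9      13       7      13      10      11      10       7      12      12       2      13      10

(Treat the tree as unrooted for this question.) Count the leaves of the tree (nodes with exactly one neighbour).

7

The leaves are 1, 3, 4, 5, 6, 8, 14.
That is 7 leaves.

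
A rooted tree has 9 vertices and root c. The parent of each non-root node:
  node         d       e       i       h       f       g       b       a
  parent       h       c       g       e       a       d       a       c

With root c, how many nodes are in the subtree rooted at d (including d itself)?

Descendants of d (including itself): d, g, i. That's 3.

3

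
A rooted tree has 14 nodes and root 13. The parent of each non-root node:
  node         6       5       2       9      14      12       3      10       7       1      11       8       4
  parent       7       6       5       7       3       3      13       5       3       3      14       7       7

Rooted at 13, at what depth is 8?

3

Climbing from 8 to the root: 8–7–3–13. That's 3 steps.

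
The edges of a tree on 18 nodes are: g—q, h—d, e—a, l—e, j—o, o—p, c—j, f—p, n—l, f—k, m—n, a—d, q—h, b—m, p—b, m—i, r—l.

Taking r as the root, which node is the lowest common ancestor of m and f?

m

m's ancestor chain is m, n, l, r and f's is f, p, b, m, n, l, r; they first meet at m.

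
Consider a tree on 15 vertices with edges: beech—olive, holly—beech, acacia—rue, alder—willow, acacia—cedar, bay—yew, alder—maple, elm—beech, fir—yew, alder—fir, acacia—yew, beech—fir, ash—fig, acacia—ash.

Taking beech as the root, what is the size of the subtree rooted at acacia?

5

Descendants of acacia (including itself): acacia, ash, cedar, rue, fig. That's 5.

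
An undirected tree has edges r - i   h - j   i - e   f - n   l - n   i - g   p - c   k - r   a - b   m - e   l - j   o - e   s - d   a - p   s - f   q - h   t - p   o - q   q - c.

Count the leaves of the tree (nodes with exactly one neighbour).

The leaves are b, d, g, k, m, t.
That is 6 leaves.

6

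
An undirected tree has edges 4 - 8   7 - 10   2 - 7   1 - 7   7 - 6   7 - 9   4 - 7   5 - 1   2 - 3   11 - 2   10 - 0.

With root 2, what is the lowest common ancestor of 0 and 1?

7

0's ancestor chain is 0, 10, 7, 2 and 1's is 1, 7, 2; they first meet at 7.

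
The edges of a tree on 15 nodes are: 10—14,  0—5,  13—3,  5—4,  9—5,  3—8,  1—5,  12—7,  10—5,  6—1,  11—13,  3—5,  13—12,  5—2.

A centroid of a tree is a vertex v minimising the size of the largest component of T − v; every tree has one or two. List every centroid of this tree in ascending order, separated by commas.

5

If 5 is removed the pieces have sizes 6, 2, 2, 1, 1, 1, 1, all ≤ ⌊15/2⌋ = 7.
No neighbour of 5 does as well, so 5 is the unique centroid.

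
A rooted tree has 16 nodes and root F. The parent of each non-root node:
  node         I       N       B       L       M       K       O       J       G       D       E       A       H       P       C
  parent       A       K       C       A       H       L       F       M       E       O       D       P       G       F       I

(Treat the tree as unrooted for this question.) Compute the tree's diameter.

Starting from J, a farthest node is B at distance 12.
One longest path: J - M - H - G - E - D - O - F - P - A - I - C - B.
So the diameter is 12.

12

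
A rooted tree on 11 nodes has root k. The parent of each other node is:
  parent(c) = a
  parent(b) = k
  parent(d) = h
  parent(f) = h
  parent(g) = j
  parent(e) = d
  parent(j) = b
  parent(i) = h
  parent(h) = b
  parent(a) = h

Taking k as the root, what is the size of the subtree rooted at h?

h's subtree: {h, a, d, f, i, c, e}, size 7.

7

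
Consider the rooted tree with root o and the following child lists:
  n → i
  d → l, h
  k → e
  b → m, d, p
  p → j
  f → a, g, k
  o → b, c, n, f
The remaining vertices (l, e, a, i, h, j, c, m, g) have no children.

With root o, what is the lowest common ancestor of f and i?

o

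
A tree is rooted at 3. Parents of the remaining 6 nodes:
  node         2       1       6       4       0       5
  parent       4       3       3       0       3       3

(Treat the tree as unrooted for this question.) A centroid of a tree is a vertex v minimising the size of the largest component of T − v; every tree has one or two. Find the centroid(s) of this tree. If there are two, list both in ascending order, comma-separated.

3

Removing 3 splits the tree into components of sizes 3, 1, 1, 1; the largest is 3 ≤ ⌊7/2⌋ = 3.
No neighbour of 3 does as well, so 3 is the unique centroid.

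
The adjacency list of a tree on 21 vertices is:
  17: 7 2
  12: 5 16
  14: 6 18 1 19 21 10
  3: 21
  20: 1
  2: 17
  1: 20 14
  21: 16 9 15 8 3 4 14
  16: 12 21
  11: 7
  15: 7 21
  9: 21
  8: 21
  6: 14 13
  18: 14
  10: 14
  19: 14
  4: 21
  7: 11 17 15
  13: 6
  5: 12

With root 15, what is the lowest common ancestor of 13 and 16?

21

Ancestors of 13 (toward the root): 13, 6, 14, 21, 15.
Ancestors of 16: 16, 21, 15.
The deepest node appearing in both lists is 21.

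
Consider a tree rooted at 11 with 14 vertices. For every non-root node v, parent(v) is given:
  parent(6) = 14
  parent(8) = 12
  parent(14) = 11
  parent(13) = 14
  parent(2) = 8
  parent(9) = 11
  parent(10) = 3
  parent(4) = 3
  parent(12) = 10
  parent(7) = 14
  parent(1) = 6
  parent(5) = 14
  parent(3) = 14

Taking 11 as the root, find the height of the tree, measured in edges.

6

2 sits deepest: 11 → 14 → 3 → 10 → 12 → 8 → 2 — 6 edges from the root.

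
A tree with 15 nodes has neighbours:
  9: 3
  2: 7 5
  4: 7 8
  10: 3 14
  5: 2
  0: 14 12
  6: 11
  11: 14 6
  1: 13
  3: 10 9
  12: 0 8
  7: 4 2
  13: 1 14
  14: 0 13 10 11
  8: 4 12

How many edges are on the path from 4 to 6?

6

Walking from 4: 4 - 8 - 12 - 0 - 14 - 11 - 6. Length 6.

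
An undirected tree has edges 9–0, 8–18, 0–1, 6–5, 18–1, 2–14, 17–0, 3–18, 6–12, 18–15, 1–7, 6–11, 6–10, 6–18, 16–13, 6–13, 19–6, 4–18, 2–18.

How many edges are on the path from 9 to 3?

4

Walking from 9: 9 – 0 – 1 – 18 – 3. Length 4.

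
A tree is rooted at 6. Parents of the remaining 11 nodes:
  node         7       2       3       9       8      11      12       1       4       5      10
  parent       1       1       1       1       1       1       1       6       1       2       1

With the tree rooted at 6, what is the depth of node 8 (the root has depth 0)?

Path from 6 to 8: 6–1–8, which has 2 edges.

2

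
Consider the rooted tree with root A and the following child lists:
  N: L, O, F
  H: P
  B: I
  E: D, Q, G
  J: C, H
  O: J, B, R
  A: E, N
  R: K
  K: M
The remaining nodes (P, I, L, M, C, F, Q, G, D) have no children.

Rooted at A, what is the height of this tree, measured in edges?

5

P sits deepest: A – N – O – J – H – P — 5 edges from the root.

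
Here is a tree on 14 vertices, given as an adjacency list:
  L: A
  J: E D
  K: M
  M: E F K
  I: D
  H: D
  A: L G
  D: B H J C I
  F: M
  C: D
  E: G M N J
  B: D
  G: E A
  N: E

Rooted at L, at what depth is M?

4

Path from L to M: L–A–G–E–M, which has 4 edges.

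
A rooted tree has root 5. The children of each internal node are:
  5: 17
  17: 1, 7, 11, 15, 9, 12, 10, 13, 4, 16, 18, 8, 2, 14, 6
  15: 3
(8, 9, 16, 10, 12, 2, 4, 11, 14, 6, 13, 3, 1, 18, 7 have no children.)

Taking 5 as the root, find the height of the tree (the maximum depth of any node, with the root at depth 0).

3

3 sits deepest: 5-17-15-3 — 3 edges from the root.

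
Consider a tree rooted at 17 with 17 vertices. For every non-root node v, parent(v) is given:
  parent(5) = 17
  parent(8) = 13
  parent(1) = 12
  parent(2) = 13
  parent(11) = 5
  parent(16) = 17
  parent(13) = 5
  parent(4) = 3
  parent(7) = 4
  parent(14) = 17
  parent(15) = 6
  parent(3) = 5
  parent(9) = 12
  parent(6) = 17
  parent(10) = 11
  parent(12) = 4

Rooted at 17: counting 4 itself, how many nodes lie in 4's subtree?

5

4's subtree: {4, 12, 7, 9, 1}, size 5.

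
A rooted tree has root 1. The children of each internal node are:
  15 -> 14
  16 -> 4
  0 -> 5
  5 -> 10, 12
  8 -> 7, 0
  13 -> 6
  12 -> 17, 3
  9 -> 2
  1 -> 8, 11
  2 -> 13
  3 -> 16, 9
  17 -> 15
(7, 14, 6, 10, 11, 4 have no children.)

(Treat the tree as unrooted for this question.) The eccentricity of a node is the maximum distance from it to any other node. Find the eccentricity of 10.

A farthest node from 10 is 6.
The path 10–5–12–3–9–2–13–6 has 7 edges.

7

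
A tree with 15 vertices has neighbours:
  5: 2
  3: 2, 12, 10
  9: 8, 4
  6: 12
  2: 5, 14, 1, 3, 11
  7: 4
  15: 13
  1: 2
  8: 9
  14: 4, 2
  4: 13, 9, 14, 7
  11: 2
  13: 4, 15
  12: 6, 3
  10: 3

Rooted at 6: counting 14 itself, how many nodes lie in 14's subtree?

7

The subtree rooted at 14 contains: 14, 4, 7, 9, 13, 8, 15 — 7 nodes.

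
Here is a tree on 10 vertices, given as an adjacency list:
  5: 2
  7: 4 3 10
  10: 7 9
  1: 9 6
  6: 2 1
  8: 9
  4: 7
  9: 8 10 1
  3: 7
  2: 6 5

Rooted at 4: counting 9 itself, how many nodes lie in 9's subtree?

The subtree rooted at 9 contains: 9, 1, 8, 6, 2, 5 — 6 nodes.

6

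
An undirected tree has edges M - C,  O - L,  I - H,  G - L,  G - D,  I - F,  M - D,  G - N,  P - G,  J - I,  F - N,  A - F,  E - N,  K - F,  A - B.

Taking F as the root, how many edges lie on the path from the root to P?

Path from F to P: F – N – G – P, which has 3 edges.

3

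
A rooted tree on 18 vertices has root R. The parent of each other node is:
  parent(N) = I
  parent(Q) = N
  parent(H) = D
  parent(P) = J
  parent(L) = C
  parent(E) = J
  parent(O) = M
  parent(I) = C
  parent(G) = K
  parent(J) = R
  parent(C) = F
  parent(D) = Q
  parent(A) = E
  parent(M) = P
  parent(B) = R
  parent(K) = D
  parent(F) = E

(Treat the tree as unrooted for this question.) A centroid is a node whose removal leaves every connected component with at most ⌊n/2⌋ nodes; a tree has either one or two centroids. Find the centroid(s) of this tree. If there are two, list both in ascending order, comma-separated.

If C is removed the pieces have sizes 9, 7, 1, all ≤ ⌊18/2⌋ = 9.
Its neighbour F also leaves a largest component of size 9, so both are centroids.

C, F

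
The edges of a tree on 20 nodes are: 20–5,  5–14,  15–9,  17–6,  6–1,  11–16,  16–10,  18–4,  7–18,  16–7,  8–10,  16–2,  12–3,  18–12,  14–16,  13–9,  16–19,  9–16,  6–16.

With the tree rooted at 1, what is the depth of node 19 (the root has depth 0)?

3

1–6–16–19 — 3 edges.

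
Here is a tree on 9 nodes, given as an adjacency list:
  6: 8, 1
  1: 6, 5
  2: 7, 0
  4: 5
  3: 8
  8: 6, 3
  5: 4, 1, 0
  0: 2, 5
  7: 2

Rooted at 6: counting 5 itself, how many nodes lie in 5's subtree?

5

5's subtree: {5, 0, 4, 2, 7}, size 5.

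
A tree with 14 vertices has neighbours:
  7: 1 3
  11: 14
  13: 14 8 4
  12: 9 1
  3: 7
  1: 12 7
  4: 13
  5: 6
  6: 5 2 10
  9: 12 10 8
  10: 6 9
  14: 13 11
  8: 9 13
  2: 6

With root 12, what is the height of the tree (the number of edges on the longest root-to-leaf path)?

The longest root-to-leaf path is 12 → 9 → 8 → 13 → 14 → 11 (5 edges).

5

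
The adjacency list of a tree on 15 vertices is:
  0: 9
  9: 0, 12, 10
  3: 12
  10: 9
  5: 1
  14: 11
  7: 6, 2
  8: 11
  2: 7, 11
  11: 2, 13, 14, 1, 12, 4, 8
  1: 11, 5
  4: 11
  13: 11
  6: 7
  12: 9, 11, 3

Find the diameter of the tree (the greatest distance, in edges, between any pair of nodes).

6

BFS from 6 reaches 0 last, at distance 6; BFS from 0 confirms no node is farther.
Path: 6–7–2–11–12–9–0.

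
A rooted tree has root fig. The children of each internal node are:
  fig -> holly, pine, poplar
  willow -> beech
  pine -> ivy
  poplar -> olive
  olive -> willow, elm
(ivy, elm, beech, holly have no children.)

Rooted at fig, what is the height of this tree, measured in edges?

A deepest node is beech, reached by fig – poplar – olive – willow – beech.
That path has 4 edges, so the height is 4.

4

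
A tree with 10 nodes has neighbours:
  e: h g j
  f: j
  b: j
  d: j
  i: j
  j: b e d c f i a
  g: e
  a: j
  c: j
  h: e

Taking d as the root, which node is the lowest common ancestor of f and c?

j

f's ancestor chain is f, j, d and c's is c, j, d; they first meet at j.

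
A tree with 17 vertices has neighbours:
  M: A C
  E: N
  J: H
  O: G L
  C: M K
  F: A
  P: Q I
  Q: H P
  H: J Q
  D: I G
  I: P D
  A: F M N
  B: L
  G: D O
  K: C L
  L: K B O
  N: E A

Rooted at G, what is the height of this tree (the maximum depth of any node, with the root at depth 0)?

8

E sits deepest: G-O-L-K-C-M-A-N-E — 8 edges from the root.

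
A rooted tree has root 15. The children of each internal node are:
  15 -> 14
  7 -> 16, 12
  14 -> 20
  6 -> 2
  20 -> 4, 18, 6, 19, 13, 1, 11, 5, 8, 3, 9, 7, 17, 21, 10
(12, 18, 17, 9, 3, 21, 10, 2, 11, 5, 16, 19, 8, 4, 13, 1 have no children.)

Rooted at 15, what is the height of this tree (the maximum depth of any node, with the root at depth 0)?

4

12 sits deepest: 15–14–20–7–12 — 4 edges from the root.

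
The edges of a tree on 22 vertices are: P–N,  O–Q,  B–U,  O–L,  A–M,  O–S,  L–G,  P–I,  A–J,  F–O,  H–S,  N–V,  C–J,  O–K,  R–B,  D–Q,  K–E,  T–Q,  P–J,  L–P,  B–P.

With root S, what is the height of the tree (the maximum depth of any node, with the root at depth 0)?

6

M sits deepest: S → O → L → P → J → A → M — 6 edges from the root.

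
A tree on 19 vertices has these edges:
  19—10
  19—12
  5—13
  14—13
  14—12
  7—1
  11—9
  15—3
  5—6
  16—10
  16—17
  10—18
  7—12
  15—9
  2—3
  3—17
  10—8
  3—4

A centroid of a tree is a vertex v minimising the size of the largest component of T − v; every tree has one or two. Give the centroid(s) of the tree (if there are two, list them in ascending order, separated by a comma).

Delete 10: the remaining components have sizes 8, 8, 1, 1. Max 8 ≤ 9, so 10 is a centroid.
No neighbour of 10 does as well, so 10 is the unique centroid.

10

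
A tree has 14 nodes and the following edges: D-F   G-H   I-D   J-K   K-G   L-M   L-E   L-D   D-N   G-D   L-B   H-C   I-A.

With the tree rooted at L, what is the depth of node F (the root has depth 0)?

2

L–D–F — 2 edges.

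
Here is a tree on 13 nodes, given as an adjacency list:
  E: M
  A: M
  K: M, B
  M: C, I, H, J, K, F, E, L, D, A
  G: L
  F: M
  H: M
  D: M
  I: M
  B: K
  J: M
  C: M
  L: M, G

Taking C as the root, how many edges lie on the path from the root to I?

2

Path from C to I: C – M – I, which has 2 edges.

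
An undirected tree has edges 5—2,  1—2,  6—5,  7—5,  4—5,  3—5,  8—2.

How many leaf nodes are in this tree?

Exactly 6 nodes have a single neighbour: 1, 3, 4, 6, 7, 8.

6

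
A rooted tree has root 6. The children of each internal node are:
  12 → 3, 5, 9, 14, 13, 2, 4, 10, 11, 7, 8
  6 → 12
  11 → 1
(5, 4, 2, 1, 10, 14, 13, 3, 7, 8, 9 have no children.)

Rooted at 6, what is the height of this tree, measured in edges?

3

1 sits deepest: 6-12-11-1 — 3 edges from the root.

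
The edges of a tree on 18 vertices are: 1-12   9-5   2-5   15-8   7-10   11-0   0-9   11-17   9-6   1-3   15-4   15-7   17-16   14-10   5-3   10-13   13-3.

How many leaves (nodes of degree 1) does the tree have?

The leaves are 2, 4, 6, 8, 12, 14, 16.
That is 7 leaves.

7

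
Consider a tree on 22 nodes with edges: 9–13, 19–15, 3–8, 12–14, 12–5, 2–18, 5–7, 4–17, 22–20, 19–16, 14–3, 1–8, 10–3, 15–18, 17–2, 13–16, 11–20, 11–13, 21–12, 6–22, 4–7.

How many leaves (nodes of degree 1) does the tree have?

The leaves are 1, 6, 9, 10, 21.
That is 5 leaves.

5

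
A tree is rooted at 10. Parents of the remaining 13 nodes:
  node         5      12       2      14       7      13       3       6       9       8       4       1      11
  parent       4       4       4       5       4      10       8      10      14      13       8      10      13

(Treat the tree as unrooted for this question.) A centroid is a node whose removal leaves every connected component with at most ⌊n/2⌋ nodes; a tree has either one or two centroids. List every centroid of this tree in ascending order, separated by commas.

4, 8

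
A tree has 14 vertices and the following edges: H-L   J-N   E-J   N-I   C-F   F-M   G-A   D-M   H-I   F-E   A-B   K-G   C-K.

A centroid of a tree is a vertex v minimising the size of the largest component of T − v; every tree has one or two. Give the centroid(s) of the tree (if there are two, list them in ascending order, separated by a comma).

F

If F is removed the pieces have sizes 6, 5, 2, all ≤ ⌊14/2⌋ = 7.
Every other node leaves some component of size > 7, so the centroid is unique.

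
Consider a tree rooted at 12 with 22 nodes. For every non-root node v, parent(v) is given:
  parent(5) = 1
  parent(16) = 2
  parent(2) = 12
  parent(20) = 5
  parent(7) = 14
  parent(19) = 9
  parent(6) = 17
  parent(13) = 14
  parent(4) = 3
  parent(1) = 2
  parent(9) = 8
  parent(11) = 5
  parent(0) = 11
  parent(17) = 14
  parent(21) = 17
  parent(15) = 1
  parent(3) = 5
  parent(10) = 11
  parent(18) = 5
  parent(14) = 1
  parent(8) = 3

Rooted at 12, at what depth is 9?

6

12 – 2 – 1 – 5 – 3 – 8 – 9 — 6 edges.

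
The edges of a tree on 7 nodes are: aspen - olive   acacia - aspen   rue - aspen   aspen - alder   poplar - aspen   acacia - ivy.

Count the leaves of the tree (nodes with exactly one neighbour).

5

The leaves are alder, ivy, olive, poplar, rue.
That is 5 leaves.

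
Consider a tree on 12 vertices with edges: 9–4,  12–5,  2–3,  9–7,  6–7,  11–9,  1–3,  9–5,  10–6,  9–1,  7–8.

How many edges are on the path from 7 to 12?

The path is 7–9–5–12, which has 3 edges.

3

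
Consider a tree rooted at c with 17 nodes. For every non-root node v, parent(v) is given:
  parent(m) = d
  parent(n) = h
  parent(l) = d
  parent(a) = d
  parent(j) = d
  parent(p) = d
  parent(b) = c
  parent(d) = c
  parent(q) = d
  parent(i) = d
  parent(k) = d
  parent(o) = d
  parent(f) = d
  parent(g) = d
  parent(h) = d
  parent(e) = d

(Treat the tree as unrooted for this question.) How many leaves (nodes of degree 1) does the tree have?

Degree-1 nodes: a, b, e, f, g, i, j, k, l, m, n, o, p, q — 14 of them.

14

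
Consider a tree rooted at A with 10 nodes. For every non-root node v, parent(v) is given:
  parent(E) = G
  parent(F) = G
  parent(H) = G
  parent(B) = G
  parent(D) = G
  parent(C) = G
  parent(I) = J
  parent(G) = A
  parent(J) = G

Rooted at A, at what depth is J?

Path from A to J: A → G → J, which has 2 edges.

2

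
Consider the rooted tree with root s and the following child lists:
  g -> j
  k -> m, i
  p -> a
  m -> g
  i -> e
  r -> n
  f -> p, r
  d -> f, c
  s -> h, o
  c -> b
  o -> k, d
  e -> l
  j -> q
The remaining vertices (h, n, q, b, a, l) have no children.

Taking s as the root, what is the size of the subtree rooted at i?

Descendants of i (including itself): i, e, l. That's 3.

3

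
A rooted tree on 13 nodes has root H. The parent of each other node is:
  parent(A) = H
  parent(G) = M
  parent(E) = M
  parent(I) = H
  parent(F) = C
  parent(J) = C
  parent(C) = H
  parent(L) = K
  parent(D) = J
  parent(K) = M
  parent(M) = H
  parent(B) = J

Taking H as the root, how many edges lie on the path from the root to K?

2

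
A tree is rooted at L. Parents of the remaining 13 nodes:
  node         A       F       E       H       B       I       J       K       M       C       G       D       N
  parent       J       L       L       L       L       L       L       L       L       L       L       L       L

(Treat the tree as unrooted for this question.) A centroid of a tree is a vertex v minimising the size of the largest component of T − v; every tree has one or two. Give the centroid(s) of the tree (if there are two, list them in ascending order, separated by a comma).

If L is removed the pieces have sizes 2, 1, 1, 1, 1, 1, 1, 1, 1, 1, 1, 1, all ≤ ⌊14/2⌋ = 7.
Every other node leaves some component of size > 7, so the centroid is unique.

L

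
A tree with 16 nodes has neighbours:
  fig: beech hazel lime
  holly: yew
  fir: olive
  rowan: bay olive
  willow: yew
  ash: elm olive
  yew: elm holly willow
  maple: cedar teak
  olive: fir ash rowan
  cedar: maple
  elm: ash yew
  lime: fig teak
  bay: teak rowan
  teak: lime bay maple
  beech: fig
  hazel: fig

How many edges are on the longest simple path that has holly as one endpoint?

A farthest node from holly is hazel (beech also at distance 10).
The path holly – yew – elm – ash – olive – rowan – bay – teak – lime – fig – hazel has 10 edges.

10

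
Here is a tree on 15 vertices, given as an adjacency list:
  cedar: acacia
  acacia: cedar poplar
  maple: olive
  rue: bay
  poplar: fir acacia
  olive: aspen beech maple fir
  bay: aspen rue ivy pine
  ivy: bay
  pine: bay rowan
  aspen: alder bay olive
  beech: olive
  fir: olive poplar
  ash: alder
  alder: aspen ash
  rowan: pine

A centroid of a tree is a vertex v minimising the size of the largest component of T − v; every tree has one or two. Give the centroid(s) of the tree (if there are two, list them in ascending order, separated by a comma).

Removing aspen splits the tree into components of sizes 7, 5, 2; the largest is 7 ≤ ⌊15/2⌋ = 7.
Every other node leaves some component of size > 7, so the centroid is unique.

aspen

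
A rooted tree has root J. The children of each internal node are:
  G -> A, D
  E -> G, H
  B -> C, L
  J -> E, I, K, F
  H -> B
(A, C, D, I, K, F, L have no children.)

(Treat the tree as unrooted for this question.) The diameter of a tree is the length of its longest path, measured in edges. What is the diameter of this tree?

BFS from A reaches C last, at distance 5; BFS from C confirms no node is farther.
Path: A – G – E – H – B – C.

5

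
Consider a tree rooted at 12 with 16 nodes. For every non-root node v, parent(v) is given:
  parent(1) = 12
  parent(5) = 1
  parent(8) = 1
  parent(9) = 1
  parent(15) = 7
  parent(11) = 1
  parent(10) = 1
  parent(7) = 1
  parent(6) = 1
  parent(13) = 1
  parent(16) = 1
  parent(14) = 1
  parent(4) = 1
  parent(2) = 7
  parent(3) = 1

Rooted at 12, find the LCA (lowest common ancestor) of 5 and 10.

1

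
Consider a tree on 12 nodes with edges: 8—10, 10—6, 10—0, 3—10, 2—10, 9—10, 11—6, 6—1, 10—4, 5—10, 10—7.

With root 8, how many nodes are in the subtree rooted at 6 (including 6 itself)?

The subtree rooted at 6 contains: 6, 11, 1 — 3 nodes.

3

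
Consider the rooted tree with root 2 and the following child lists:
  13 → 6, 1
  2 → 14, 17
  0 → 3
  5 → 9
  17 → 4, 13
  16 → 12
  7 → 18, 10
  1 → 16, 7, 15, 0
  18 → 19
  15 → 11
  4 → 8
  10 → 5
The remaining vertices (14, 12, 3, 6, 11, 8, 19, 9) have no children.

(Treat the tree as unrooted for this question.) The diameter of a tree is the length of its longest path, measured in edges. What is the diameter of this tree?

BFS from 14 reaches 9 last, at distance 8; BFS from 9 confirms no node is farther.
Path: 14–2–17–13–1–7–10–5–9.

8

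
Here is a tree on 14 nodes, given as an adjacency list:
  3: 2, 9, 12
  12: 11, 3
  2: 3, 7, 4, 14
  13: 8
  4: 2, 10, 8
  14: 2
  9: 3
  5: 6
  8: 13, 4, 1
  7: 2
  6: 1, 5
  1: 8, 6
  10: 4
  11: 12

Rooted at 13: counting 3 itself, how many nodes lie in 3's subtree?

3's subtree: {3, 12, 9, 11}, size 4.

4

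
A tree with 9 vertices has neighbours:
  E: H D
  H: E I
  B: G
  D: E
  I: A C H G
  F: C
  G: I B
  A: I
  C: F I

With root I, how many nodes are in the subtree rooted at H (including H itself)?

3

Descendants of H (including itself): H, E, D. That's 3.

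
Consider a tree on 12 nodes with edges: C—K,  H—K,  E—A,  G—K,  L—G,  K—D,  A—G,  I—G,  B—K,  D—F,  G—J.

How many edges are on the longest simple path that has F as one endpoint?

5

The node farthest from F is E, via F–D–K–G–A–E — 5 edges.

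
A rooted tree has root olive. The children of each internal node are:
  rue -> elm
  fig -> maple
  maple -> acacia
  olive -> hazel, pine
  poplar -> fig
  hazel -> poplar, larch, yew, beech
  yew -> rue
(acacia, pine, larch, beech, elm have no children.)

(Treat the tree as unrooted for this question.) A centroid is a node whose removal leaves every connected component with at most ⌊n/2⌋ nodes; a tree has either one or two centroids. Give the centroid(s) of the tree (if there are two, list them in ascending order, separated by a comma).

hazel

If hazel is removed the pieces have sizes 4, 3, 2, 1, 1, all ≤ ⌊12/2⌋ = 6.
Every other node leaves some component of size > 6, so the centroid is unique.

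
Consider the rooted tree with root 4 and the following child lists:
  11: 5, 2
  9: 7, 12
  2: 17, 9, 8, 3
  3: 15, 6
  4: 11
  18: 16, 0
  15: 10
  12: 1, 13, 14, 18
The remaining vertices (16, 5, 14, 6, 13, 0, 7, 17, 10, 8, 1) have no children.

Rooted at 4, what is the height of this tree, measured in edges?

The longest root-to-leaf path is 4 → 11 → 2 → 9 → 12 → 18 → 0 (6 edges).

6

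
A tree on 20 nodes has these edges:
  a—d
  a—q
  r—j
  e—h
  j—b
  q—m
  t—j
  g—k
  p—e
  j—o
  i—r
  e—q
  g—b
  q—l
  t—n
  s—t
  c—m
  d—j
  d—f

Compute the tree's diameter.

BFS from k reaches p last, at distance 8; BFS from p confirms no node is farther.
Path: k – g – b – j – d – a – q – e – p.

8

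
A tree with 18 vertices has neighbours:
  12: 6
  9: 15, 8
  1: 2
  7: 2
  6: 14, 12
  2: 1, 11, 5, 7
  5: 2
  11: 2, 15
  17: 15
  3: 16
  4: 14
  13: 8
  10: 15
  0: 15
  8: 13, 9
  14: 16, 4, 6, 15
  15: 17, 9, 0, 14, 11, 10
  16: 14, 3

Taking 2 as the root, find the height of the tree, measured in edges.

13 sits deepest: 2 – 11 – 15 – 9 – 8 – 13 — 5 edges from the root.

5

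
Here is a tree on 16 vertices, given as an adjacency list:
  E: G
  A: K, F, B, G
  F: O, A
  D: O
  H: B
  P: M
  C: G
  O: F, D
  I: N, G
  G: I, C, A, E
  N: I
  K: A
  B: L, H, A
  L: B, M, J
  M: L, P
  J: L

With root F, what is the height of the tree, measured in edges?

5

P sits deepest: F-A-B-L-M-P — 5 edges from the root.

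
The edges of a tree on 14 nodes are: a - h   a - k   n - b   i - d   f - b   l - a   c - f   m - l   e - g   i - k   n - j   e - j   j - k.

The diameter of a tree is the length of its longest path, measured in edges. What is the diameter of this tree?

8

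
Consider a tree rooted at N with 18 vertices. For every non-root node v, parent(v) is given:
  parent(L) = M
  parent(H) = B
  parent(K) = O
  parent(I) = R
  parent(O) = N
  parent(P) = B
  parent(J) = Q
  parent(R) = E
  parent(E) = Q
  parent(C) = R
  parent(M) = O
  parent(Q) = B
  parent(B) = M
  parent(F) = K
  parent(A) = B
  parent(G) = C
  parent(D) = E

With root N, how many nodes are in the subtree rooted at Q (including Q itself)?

8

The subtree rooted at Q contains: Q, E, J, R, D, C, I, G — 8 nodes.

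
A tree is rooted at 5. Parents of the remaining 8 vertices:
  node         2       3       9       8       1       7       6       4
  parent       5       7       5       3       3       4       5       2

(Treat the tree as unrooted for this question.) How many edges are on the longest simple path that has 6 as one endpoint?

6

A farthest node from 6 is 1 (8 also at distance 6).
The path 6–5–2–4–7–3–1 has 6 edges.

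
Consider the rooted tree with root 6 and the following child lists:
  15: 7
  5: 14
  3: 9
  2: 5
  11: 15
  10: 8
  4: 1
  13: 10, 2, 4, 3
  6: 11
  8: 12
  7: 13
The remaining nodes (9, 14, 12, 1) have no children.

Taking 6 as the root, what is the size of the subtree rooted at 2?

3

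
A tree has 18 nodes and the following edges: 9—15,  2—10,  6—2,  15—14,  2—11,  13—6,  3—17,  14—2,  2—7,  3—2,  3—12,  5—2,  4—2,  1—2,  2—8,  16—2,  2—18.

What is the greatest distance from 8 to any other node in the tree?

The node farthest from 8 is 9, via 8-2-14-15-9 — 4 edges.

4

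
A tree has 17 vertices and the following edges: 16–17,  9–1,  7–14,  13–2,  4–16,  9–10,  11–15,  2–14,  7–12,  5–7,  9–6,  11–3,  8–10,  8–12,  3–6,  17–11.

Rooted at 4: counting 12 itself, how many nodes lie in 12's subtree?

6

12's subtree: {12, 7, 14, 5, 2, 13}, size 6.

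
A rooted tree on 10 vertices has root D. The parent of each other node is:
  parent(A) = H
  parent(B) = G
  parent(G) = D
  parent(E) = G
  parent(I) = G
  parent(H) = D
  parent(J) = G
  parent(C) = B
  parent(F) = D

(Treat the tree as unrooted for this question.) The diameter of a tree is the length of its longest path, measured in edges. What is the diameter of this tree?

BFS from A reaches C last, at distance 5; BFS from C confirms no node is farther.
Path: A – H – D – G – B – C.

5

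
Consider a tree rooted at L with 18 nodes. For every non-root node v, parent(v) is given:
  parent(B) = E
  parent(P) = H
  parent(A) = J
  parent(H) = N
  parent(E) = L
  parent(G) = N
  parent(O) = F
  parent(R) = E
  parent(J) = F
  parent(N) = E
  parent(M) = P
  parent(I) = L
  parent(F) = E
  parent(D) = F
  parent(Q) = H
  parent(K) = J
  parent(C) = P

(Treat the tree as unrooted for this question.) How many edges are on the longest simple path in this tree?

7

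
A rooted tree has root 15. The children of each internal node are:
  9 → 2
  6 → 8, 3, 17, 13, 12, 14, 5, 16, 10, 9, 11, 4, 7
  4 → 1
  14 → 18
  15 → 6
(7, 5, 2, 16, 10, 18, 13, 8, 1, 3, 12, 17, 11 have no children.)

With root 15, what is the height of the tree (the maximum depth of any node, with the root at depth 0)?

3

The longest root-to-leaf path is 15 – 6 – 14 – 18 (3 edges).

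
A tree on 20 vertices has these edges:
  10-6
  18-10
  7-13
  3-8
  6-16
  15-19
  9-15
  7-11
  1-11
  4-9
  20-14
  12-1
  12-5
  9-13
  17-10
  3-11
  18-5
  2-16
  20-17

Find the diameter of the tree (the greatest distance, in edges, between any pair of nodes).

A longest path is 19-15-9-13-7-11-1-12-5-18-10-6-16-2, with 13 edges.

13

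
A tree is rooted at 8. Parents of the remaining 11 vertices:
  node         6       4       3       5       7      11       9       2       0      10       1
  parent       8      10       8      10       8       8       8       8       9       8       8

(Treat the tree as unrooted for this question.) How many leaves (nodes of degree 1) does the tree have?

Exactly 9 nodes have a single neighbour: 0, 1, 2, 3, 4, 5, 6, 7, 11.

9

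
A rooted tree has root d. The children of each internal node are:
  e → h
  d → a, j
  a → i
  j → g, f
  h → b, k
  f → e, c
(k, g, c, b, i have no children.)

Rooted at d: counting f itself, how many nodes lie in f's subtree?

Descendants of f (including itself): f, e, c, h, b, k. That's 6.

6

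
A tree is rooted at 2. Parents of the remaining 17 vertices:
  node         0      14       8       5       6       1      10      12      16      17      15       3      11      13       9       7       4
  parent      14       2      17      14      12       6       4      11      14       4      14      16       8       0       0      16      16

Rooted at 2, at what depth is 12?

Climbing from 12 to the root: 12 → 11 → 8 → 17 → 4 → 16 → 14 → 2. That's 7 steps.

7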